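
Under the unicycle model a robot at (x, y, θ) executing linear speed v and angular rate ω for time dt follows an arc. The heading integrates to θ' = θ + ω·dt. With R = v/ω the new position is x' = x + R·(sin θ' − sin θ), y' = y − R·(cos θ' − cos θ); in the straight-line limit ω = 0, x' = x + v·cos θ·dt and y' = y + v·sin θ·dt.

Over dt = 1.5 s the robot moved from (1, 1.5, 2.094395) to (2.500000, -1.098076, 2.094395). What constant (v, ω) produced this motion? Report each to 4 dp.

v = -2.0000, ω = 0.0000

Δθ = 2.094395 − 2.094395 = 0.000000
ω = Δθ/dt = 0.000000/1.5 = 0.0000
ω = 0 → v = (Δx·cos θ + Δy·sin θ)/dt = -2.0000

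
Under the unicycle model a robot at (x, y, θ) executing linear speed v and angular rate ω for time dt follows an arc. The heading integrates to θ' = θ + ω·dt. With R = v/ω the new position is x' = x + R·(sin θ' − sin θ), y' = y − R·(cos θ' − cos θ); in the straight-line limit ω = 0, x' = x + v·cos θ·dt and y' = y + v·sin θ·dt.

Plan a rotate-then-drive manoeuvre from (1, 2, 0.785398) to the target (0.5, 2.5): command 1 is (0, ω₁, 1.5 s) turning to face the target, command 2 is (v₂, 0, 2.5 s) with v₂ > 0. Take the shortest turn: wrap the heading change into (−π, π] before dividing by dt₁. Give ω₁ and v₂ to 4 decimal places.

ω₁ = 1.0472, v₂ = 0.2828

heading to target = atan2(2.5−2, 0.5−1) = 2.3562
Δθ = wrap(2.3562 − 0.7854) = 1.5708; ω₁ = Δθ/dt₁ = 1.0472
distance = √((0.5−1)² + (2.5−2)²) = 0.7071; v₂ = distance/dt₂ = 0.2828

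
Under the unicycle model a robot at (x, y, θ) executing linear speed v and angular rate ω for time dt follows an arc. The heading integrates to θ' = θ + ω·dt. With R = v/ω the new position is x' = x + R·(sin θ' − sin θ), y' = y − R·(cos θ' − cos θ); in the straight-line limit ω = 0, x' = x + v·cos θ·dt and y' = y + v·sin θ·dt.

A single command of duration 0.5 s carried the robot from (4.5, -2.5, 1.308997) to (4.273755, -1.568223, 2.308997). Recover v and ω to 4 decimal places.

Δθ = 2.308997 − 1.308997 = 1.000000
ω = Δθ/dt = 1.000000/0.5 = 2.0000
R = −Δy/(cos θ' − cos θ) = 1.0000
v = R·ω = 1.0000·2.0000 = 2.0000

v = 2.0000, ω = 2.0000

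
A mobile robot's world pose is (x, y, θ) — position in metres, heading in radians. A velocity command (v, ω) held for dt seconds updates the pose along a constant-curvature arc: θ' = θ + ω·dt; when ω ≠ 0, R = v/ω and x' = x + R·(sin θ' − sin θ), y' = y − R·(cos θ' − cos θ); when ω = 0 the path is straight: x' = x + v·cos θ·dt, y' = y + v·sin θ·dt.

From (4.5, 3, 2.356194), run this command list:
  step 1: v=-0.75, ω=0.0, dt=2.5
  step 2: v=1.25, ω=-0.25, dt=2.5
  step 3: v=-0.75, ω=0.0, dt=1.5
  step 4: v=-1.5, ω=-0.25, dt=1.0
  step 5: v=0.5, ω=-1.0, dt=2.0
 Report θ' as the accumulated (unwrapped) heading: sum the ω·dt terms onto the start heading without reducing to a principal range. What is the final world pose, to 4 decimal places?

(5.4041, 2.1949, -0.5188)

step 1: θ'=2.3562 (straight) → pose (5.8258, 1.6742, 2.3562)
step 2: θ'=1.7312 (R=-5.0000) → pose (4.4255, 4.4112, 1.7312)
step 3: θ'=1.7312 (straight) → pose (4.6052, 3.3006, 1.7312)
step 4: θ'=1.4812 (R=6.0000) → pose (4.6582, 1.8054, 1.4812)
step 5: θ'=-0.5188 (R=-0.5000) → pose (5.4041, 2.1949, -0.5188)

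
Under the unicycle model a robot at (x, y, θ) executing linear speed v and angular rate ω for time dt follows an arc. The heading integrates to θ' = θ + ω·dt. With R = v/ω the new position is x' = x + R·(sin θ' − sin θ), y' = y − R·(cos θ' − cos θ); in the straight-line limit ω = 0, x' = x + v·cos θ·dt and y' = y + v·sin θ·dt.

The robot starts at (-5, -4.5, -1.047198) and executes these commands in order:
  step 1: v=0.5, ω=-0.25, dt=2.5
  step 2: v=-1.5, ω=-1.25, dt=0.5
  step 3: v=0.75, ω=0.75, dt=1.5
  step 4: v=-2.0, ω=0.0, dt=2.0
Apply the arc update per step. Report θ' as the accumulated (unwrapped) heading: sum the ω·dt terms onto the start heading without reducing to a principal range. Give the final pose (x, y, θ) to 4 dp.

(-6.1721, -2.3928, -1.1722)

step 1: θ'=-1.6722 (R=-2.0000) → pose (-4.7423, -5.7025, -1.6722)
step 2: θ'=-2.2972 (R=1.2000) → pose (-4.4456, -5.0269, -2.2972)
step 3: θ'=-1.1722 (R=1.0000) → pose (-4.6196, -6.0792, -1.1722)
step 4: θ'=-1.1722 (straight) → pose (-6.1721, -2.3928, -1.1722)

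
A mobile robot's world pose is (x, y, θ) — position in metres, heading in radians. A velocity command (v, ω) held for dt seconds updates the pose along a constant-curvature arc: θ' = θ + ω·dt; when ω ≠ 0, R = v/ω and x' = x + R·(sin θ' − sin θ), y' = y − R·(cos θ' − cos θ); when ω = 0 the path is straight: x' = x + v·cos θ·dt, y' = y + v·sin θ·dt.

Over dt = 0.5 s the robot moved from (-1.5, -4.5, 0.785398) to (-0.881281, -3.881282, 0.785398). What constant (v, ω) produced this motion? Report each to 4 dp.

v = 1.7500, ω = 0.0000

Δθ = 0.785398 − 0.785398 = 0.000000
ω = Δθ/dt = 0.000000/0.5 = 0.0000
ω = 0 → v = (Δx·cos θ + Δy·sin θ)/dt = 1.7500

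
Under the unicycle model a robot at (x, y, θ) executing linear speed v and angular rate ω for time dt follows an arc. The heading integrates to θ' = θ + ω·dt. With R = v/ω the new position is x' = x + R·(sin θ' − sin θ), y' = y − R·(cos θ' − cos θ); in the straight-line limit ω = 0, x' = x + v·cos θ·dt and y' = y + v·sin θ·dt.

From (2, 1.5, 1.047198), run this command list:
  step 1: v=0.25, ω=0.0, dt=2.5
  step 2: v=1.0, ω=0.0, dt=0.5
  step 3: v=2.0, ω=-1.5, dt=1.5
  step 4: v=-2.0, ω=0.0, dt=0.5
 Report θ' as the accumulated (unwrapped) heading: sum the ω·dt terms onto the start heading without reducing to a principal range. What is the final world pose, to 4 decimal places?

step 1: θ'=1.0472 (straight) → pose (2.3125, 2.0413, 1.0472)
step 2: θ'=1.0472 (straight) → pose (2.5625, 2.4743, 1.0472)
step 3: θ'=-1.2028 (R=-1.3333) → pose (4.9613, 2.2873, -1.2028)
step 4: θ'=-1.2028 (straight) → pose (4.6015, 3.2203, -1.2028)

(4.6015, 3.2203, -1.2028)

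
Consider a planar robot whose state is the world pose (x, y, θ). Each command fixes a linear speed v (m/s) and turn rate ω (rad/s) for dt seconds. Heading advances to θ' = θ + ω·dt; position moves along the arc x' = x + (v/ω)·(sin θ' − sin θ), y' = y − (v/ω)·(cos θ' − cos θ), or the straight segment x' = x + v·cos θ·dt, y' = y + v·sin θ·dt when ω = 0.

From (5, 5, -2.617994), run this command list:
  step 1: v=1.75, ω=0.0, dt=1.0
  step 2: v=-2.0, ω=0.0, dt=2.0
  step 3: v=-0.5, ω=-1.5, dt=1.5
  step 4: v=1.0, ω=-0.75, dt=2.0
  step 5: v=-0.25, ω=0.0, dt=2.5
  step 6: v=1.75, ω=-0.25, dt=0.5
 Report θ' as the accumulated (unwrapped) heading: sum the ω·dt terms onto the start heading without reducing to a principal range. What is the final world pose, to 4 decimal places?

step 1: θ'=-2.6180 (straight) → pose (3.4845, 4.1250, -2.6180)
step 2: θ'=-2.6180 (straight) → pose (6.9486, 6.1250, -2.6180)
step 3: θ'=-4.8680 (R=0.3333) → pose (7.4445, 5.7847, -4.8680)
step 4: θ'=-6.3680 (R=-1.3333) → pose (8.8747, 6.9066, -6.3680)
step 5: θ'=-6.3680 (straight) → pose (8.2519, 6.9595, -6.3680)
step 6: θ'=-6.4930 (R=-7.0000) → pose (9.1169, 6.8312, -6.4930)

(9.1169, 6.8312, -6.4930)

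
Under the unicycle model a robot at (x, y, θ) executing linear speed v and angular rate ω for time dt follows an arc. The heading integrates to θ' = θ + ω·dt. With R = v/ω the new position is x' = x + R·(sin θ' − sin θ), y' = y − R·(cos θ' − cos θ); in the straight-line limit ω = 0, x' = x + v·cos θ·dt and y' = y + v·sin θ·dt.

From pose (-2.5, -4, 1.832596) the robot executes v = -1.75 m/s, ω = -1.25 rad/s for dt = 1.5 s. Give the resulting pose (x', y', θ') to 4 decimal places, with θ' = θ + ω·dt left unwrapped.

θ' = 1.8326 + -1.25·1.5 = -0.0424
R = v/ω = -1.75/-1.25 = 1.4000
x' = -2.5 + 1.4000·(sin -0.0424 − sin 1.8326) = -3.9116
y' = -4 − 1.4000·(cos -0.0424 − cos 1.8326) = -5.7611

(-3.9116, -5.7611, -0.0424)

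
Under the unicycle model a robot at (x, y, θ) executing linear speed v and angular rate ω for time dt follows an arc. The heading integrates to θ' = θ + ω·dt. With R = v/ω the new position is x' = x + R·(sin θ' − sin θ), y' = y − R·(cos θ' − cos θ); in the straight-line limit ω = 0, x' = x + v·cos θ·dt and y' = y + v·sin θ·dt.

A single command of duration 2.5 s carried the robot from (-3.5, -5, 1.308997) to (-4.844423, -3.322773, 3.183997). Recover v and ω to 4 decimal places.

v = 1.0000, ω = 0.7500

Δθ = 3.183997 − 1.308997 = 1.875000
ω = Δθ/dt = 1.875000/2.5 = 0.7500
R = −Δy/(cos θ' − cos θ) = 1.3333
v = R·ω = 1.3333·0.7500 = 1.0000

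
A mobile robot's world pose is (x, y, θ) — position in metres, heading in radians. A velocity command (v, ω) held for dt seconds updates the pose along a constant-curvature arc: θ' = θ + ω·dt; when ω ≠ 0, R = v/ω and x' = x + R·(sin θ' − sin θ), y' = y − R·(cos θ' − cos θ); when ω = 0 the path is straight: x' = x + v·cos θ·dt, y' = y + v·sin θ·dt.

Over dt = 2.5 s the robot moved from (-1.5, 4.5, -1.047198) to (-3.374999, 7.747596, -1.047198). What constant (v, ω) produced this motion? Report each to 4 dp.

Δθ = -1.047198 − -1.047198 = 0.000000
ω = Δθ/dt = 0.000000/2.5 = 0.0000
ω = 0 → v = (Δx·cos θ + Δy·sin θ)/dt = -1.5000

v = -1.5000, ω = 0.0000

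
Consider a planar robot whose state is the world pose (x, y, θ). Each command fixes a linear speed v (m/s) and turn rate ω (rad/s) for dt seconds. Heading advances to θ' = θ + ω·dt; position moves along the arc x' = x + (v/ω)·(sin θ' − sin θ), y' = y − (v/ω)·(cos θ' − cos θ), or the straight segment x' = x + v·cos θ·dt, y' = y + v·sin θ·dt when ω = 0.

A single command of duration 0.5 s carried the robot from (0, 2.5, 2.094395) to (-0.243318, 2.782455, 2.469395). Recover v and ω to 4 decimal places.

v = 0.7500, ω = 0.7500

Δθ = 2.469395 − 2.094395 = 0.375000
ω = Δθ/dt = 0.375000/0.5 = 0.7500
R = −Δy/(cos θ' − cos θ) = 1.0000
v = R·ω = 1.0000·0.7500 = 0.7500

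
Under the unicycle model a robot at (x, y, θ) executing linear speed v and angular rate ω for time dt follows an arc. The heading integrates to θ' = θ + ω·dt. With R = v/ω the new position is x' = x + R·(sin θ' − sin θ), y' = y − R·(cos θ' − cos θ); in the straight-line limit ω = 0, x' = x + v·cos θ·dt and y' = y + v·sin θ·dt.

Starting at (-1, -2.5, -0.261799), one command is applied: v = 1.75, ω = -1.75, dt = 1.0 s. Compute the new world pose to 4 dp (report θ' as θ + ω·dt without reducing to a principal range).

(-0.3545, -3.8928, -2.0118)

θ' = -0.2618 + -1.75·1.0 = -2.0118
R = v/ω = 1.75/-1.75 = -1.0000
x' = -1 + -1.0000·(sin -2.0118 − sin -0.2618) = -0.3545
y' = -2.5 − -1.0000·(cos -2.0118 − cos -0.2618) = -3.8928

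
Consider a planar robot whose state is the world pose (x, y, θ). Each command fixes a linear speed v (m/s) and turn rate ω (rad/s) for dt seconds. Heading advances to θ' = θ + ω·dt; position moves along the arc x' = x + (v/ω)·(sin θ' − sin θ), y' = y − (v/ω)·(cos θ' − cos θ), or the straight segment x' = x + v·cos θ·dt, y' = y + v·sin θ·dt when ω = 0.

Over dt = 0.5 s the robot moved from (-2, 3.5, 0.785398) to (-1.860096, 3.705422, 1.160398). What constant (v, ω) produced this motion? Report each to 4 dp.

Δθ = 1.160398 − 0.785398 = 0.375000
ω = Δθ/dt = 0.375000/0.5 = 0.7500
R = −Δy/(cos θ' − cos θ) = 0.6667
v = R·ω = 0.6667·0.7500 = 0.5000

v = 0.5000, ω = 0.7500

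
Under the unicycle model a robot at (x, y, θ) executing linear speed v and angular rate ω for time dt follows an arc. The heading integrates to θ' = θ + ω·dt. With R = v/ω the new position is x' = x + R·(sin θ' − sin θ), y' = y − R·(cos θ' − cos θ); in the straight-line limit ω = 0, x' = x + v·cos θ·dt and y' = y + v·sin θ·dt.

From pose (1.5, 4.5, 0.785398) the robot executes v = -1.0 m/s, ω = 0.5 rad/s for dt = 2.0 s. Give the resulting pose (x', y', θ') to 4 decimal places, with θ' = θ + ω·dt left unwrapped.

(0.9601, 2.6599, 1.7854)

θ' = 0.7854 + 0.5·2.0 = 1.7854
R = v/ω = -1.0/0.5 = -2.0000
x' = 1.5 + -2.0000·(sin 1.7854 − sin 0.7854) = 0.9601
y' = 4.5 − -2.0000·(cos 1.7854 − cos 0.7854) = 2.6599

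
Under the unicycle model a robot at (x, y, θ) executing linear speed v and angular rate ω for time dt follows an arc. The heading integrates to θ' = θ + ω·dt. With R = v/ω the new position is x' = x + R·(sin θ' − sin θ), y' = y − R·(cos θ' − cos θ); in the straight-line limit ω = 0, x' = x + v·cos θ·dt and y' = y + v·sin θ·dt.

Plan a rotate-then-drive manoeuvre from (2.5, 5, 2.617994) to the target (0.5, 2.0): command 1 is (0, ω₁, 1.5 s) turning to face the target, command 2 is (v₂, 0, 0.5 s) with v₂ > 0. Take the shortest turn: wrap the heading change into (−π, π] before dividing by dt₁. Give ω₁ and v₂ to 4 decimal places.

heading to target = atan2(2−5, 0.5−2.5) = -2.1588
Δθ = wrap(-2.1588 − 2.6180) = 1.5064; ω₁ = Δθ/dt₁ = 1.0043
distance = √((0.5−2.5)² + (2−5)²) = 3.6056; v₂ = distance/dt₂ = 7.2111

ω₁ = 1.0043, v₂ = 7.2111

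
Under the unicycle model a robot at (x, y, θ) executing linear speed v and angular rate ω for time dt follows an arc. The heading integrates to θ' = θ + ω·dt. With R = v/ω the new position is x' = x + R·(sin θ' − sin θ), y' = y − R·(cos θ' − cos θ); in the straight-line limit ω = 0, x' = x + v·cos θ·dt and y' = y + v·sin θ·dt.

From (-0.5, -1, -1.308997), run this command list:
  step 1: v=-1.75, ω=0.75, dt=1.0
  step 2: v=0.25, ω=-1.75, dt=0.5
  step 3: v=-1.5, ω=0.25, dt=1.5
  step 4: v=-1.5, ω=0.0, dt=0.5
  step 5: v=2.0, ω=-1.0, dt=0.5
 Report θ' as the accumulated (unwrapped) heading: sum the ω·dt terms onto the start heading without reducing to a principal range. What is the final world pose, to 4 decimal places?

(-2.2746, 2.0909, -1.5590)

step 1: θ'=-0.5590 (R=-2.3333) → pose (-1.5164, 0.3743, -0.5590)
step 2: θ'=-1.4340 (R=-0.1429) → pose (-1.4506, 0.2726, -1.4340)
step 3: θ'=-1.0590 (R=-6.0000) → pose (-2.1634, 2.3929, -1.0590)
step 4: θ'=-1.0590 (straight) → pose (-2.5307, 3.0468, -1.0590)
step 5: θ'=-1.5590 (R=-2.0000) → pose (-2.2746, 2.0909, -1.5590)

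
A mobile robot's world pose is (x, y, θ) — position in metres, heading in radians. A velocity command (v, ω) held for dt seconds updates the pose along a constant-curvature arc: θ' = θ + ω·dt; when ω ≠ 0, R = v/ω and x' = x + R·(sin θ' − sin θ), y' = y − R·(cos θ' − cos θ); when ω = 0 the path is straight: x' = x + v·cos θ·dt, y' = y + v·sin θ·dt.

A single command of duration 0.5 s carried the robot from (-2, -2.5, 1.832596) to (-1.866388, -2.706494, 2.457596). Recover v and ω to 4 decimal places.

v = -0.5000, ω = 1.2500

Δθ = 2.457596 − 1.832596 = 0.625000
ω = Δθ/dt = 0.625000/0.5 = 1.2500
R = −Δy/(cos θ' − cos θ) = -0.4000
v = R·ω = -0.4000·1.2500 = -0.5000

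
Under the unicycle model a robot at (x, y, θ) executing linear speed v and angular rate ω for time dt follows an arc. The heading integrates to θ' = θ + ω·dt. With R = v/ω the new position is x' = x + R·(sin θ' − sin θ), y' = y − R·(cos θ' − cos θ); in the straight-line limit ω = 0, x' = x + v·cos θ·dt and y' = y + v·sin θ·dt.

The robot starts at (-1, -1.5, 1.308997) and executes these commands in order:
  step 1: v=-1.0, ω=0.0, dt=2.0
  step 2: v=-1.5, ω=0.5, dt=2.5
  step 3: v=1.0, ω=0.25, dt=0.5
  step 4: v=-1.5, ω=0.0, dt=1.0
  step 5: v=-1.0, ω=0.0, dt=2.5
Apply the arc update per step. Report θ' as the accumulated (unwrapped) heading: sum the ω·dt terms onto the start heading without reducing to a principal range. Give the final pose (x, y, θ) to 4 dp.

step 1: θ'=1.3090 (straight) → pose (-1.5176, -3.4319, 1.3090)
step 2: θ'=2.5590 (R=-3.0000) → pose (-0.2704, -6.7134, 2.5590)
step 3: θ'=2.6840 (R=4.0000) → pose (-0.7040, -6.4651, 2.6840)
step 4: θ'=2.6840 (straight) → pose (0.6416, -7.1278, 2.6840)
step 5: θ'=2.6840 (straight) → pose (2.8844, -8.2323, 2.6840)

(2.8844, -8.2323, 2.6840)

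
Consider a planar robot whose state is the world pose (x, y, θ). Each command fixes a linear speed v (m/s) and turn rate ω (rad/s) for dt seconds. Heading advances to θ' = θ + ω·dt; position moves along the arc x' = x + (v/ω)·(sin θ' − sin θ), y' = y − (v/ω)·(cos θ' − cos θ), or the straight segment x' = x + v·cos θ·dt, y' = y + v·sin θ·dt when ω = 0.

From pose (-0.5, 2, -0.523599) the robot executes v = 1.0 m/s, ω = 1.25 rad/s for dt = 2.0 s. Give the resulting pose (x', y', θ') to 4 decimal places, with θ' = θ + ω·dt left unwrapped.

θ' = -0.5236 + 1.25·2.0 = 1.9764
R = v/ω = 1.0/1.25 = 0.8000
x' = -0.5 + 0.8000·(sin 1.9764 − sin -0.5236) = 0.6351
y' = 2 − 0.8000·(cos 1.9764 − cos -0.5236) = 3.0085

(0.6351, 3.0085, 1.9764)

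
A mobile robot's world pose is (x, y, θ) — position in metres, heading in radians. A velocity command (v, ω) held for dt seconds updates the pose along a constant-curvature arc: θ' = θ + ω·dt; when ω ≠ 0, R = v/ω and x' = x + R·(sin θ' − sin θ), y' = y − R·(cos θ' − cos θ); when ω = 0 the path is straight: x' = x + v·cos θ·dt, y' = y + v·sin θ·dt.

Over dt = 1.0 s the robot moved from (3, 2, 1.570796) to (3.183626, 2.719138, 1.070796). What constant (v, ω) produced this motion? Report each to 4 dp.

v = 0.7500, ω = -0.5000

Δθ = 1.070796 − 1.570796 = -0.500000
ω = Δθ/dt = -0.500000/1.0 = -0.5000
R = −Δy/(cos θ' − cos θ) = -1.5000
v = R·ω = -1.5000·-0.5000 = 0.7500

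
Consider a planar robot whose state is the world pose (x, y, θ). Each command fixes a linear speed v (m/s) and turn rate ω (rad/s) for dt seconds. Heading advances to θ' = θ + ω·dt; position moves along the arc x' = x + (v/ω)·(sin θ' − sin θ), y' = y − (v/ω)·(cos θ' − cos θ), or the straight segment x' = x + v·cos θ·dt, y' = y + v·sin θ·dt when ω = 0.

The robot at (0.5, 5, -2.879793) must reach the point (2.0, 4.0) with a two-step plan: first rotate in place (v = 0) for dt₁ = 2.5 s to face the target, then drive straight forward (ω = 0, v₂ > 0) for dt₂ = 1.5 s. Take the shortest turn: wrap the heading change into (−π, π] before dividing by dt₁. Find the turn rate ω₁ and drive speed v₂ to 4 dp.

heading to target = atan2(4−5, 2−0.5) = -0.5880
Δθ = wrap(-0.5880 − -2.8798) = 2.2918; ω₁ = Δθ/dt₁ = 0.9167
distance = √((2−0.5)² + (4−5)²) = 1.8028; v₂ = distance/dt₂ = 1.2019

ω₁ = 0.9167, v₂ = 1.2019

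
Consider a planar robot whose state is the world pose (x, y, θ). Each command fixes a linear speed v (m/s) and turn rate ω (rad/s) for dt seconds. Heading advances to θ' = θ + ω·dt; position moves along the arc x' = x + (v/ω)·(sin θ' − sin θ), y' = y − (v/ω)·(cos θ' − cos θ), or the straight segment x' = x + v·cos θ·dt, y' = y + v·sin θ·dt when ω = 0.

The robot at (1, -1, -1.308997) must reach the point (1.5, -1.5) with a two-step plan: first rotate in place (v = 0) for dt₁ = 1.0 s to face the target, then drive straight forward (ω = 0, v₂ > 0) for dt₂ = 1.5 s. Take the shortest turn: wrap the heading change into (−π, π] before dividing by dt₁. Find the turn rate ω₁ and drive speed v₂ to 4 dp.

heading to target = atan2(-1.5−-1, 1.5−1) = -0.7854
Δθ = wrap(-0.7854 − -1.3090) = 0.5236; ω₁ = Δθ/dt₁ = 0.5236
distance = √((1.5−1)² + (-1.5−-1)²) = 0.7071; v₂ = distance/dt₂ = 0.4714

ω₁ = 0.5236, v₂ = 0.4714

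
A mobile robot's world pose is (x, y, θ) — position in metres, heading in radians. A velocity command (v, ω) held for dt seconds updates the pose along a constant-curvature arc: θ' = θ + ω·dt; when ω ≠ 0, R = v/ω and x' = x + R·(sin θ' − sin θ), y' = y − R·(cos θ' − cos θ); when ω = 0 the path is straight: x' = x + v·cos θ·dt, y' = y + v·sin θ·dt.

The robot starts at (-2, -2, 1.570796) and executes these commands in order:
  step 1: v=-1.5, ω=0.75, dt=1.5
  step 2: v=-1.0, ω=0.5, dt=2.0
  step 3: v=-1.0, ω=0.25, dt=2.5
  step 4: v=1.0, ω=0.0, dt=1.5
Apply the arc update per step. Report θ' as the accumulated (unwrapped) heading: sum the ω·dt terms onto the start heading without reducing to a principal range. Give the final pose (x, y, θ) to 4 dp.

(2.0722, -3.2125, 4.3208)

step 1: θ'=2.6958 (R=-2.0000) → pose (-0.8624, -3.8045, 2.6958)
step 2: θ'=3.6958 (R=-2.0000) → pose (1.0525, -3.7006, 3.6958)
step 3: θ'=4.3208 (R=-4.0000) → pose (2.6447, -1.8260, 4.3208)
step 4: θ'=4.3208 (straight) → pose (2.0722, -3.2125, 4.3208)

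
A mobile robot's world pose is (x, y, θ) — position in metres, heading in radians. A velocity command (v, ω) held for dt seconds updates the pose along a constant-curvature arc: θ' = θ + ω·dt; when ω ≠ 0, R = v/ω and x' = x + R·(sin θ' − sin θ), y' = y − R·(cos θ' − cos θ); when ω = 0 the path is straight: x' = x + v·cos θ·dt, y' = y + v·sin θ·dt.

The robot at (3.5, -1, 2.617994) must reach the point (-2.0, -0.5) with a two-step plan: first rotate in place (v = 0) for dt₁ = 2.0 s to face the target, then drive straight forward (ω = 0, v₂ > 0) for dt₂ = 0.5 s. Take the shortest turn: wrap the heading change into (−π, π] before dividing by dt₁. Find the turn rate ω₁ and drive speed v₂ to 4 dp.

heading to target = atan2(-0.5−-1, -2−3.5) = 3.0509
Δθ = wrap(3.0509 − 2.6180) = 0.4329; ω₁ = Δθ/dt₁ = 0.2165
distance = √((-2−3.5)² + (-0.5−-1)²) = 5.5227; v₂ = distance/dt₂ = 11.0454

ω₁ = 0.2165, v₂ = 11.0454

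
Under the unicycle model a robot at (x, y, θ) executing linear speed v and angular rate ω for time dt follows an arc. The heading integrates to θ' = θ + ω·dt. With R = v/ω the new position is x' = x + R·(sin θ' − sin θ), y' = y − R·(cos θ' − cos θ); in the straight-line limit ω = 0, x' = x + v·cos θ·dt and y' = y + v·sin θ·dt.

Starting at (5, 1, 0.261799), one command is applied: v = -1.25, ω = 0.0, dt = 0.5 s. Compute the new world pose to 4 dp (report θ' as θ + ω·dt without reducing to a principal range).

θ' = 0.2618 + 0.0·0.5 = 0.2618
ω = 0 → straight: x' = 5 + -1.25·cos(0.2618)·0.5 = 4.3963
y' = 1 + -1.25·sin(0.2618)·0.5 = 0.8382

(4.3963, 0.8382, 0.2618)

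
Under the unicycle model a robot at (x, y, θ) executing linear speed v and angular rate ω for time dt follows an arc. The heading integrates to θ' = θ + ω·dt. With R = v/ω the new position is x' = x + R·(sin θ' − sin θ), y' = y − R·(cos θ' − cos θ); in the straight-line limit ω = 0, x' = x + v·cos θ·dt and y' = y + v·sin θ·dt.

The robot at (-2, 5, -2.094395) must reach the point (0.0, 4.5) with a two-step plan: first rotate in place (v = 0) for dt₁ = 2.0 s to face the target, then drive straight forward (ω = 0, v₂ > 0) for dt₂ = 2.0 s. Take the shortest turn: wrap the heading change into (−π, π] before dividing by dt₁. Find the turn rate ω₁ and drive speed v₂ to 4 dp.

ω₁ = 0.9247, v₂ = 1.0308

heading to target = atan2(4.5−5, 0−-2) = -0.2450
Δθ = wrap(-0.2450 − -2.0944) = 1.8494; ω₁ = Δθ/dt₁ = 0.9247
distance = √((0−-2)² + (4.5−5)²) = 2.0616; v₂ = distance/dt₂ = 1.0308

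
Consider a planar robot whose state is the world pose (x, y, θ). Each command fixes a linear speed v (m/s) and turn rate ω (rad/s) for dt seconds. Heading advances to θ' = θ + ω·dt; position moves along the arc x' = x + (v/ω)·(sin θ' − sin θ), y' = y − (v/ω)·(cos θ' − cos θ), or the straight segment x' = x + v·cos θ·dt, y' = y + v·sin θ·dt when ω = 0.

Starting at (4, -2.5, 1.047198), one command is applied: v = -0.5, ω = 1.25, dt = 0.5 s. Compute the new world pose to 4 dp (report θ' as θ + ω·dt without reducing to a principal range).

(3.9485, -2.7405, 1.6722)

θ' = 1.0472 + 1.25·0.5 = 1.6722
R = v/ω = -0.5/1.25 = -0.4000
x' = 4 + -0.4000·(sin 1.6722 − sin 1.0472) = 3.9485
y' = -2.5 − -0.4000·(cos 1.6722 − cos 1.0472) = -2.7405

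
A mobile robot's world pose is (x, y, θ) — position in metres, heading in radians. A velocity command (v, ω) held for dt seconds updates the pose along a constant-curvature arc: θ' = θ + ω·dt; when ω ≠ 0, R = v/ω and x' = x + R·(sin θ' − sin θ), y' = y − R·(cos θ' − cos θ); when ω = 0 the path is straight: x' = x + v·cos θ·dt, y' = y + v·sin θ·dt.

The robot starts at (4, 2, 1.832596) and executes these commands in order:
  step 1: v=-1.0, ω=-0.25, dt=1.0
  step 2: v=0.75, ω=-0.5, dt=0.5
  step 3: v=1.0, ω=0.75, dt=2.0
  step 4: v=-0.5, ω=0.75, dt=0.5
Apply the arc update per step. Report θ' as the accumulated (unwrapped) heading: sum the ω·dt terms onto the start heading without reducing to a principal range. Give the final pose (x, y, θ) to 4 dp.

step 1: θ'=1.5826 (R=4.0000) → pose (4.1360, 1.0119, 1.5826)
step 2: θ'=1.3326 (R=-1.5000) → pose (4.1783, 1.3836, 1.3326)
step 3: θ'=2.8326 (R=1.3333) → pose (3.2881, 2.9683, 2.8326)
step 4: θ'=3.2076 (R=-0.6667) → pose (3.5348, 2.9382, 3.2076)

(3.5348, 2.9382, 3.2076)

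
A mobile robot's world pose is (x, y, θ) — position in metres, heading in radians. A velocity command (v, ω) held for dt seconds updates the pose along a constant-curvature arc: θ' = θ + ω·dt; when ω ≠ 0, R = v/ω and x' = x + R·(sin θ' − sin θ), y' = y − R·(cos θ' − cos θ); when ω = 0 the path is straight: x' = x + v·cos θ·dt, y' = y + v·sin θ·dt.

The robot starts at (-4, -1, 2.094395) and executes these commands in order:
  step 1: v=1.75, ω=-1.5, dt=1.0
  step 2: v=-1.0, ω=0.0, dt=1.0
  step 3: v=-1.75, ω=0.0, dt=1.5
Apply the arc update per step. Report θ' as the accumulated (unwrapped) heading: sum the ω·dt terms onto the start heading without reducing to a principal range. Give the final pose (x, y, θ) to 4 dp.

step 1: θ'=0.5944 (R=-1.1667) → pose (-3.6430, 0.5499, 0.5944)
step 2: θ'=0.5944 (straight) → pose (-4.4715, -0.0101, 0.5944)
step 3: θ'=0.5944 (straight) → pose (-6.6462, -1.4801, 0.5944)

(-6.6462, -1.4801, 0.5944)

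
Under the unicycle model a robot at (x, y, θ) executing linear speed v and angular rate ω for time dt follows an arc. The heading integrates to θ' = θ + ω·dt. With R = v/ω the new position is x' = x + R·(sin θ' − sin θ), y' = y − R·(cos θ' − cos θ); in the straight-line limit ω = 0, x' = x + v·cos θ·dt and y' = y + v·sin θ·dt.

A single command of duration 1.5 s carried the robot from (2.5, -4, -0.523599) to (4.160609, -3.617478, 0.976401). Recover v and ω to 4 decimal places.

Δθ = 0.976401 − -0.523599 = 1.500000
ω = Δθ/dt = 1.500000/1.5 = 1.0000
R = Δx/(sin θ' − sin θ) = 1.2500
v = R·ω = 1.2500·1.0000 = 1.2500

v = 1.2500, ω = 1.0000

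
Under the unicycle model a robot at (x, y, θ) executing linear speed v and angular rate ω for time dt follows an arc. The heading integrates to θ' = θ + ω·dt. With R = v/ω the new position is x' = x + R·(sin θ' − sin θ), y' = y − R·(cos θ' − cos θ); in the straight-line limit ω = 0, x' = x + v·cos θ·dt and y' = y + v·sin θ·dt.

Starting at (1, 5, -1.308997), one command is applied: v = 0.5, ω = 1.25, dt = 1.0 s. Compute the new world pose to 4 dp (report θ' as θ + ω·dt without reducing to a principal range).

θ' = -1.3090 + 1.25·1.0 = -0.0590
R = v/ω = 0.5/1.25 = 0.4000
x' = 1 + 0.4000·(sin -0.0590 − sin -1.3090) = 1.3628
y' = 5 − 0.4000·(cos -0.0590 − cos -1.3090) = 4.7042

(1.3628, 4.7042, -0.0590)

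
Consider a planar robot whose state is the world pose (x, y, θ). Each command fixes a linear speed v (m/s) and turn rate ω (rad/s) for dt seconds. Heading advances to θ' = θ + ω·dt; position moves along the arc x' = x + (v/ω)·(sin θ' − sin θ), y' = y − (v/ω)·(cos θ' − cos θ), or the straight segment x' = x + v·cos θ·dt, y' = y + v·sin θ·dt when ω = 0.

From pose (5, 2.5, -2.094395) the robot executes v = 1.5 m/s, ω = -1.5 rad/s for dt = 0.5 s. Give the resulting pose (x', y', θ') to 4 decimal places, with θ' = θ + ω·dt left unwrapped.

θ' = -2.0944 + -1.5·0.5 = -2.8444
R = v/ω = 1.5/-1.5 = -1.0000
x' = 5 + -1.0000·(sin -2.8444 − sin -2.0944) = 4.4268
y' = 2.5 − -1.0000·(cos -2.8444 − cos -2.0944) = 2.0438

(4.4268, 2.0438, -2.8444)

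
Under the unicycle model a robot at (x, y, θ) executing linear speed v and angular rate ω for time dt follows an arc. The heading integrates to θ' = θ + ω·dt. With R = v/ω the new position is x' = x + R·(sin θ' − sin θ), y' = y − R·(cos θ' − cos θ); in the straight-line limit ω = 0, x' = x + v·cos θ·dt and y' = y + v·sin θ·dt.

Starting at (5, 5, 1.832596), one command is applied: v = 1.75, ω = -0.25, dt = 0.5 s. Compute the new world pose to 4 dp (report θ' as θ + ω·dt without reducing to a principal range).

θ' = 1.8326 + -0.25·0.5 = 1.7076
R = v/ω = 1.75/-0.25 = -7.0000
x' = 5 + -7.0000·(sin 1.7076 − sin 1.8326) = 4.8269
y' = 5 − -7.0000·(cos 1.7076 − cos 1.8326) = 5.8571

(4.8269, 5.8571, 1.7076)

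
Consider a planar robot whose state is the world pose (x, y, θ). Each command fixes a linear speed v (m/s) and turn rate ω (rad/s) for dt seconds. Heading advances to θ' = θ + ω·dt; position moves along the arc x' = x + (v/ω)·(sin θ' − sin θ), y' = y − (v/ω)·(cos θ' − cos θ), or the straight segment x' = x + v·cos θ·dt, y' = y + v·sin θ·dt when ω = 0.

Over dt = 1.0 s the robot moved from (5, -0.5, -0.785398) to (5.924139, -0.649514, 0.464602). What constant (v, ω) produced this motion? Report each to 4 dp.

Δθ = 0.464602 − -0.785398 = 1.250000
ω = Δθ/dt = 1.250000/1.0 = 1.2500
R = Δx/(sin θ' − sin θ) = 0.8000
v = R·ω = 0.8000·1.2500 = 1.0000

v = 1.0000, ω = 1.2500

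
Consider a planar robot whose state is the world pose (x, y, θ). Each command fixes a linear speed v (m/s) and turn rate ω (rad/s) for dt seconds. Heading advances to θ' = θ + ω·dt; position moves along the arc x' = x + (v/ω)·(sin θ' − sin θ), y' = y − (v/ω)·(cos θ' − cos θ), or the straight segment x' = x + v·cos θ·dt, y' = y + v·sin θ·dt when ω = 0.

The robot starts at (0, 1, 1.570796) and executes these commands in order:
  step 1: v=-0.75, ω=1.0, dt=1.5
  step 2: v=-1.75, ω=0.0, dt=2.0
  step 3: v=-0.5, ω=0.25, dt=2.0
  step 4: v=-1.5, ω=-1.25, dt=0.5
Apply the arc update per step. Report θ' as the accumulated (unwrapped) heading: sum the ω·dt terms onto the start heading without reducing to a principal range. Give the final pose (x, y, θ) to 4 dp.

step 1: θ'=3.0708 (R=-0.7500) → pose (0.6969, 0.2519, 3.0708)
step 2: θ'=3.0708 (straight) → pose (4.1882, 0.0043, 3.0708)
step 3: θ'=3.5708 (R=-2.0000) → pose (5.1619, 0.1807, 3.5708)
step 4: θ'=2.9458 (R=1.2000) → pose (5.8948, 0.2666, 2.9458)

(5.8948, 0.2666, 2.9458)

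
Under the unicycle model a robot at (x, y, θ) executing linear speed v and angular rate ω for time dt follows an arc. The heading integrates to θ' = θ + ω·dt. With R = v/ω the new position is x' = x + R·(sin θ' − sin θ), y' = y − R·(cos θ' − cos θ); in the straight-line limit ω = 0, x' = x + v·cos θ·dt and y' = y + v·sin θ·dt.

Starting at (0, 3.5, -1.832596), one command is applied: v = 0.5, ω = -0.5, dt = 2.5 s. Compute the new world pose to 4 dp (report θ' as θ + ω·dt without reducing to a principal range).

θ' = -1.8326 + -0.5·2.5 = -3.0826
R = v/ω = 0.5/-0.5 = -1.0000
x' = 0 + -1.0000·(sin -3.0826 − sin -1.8326) = -0.9070
y' = 3.5 − -1.0000·(cos -3.0826 − cos -1.8326) = 2.7606

(-0.9070, 2.7606, -3.0826)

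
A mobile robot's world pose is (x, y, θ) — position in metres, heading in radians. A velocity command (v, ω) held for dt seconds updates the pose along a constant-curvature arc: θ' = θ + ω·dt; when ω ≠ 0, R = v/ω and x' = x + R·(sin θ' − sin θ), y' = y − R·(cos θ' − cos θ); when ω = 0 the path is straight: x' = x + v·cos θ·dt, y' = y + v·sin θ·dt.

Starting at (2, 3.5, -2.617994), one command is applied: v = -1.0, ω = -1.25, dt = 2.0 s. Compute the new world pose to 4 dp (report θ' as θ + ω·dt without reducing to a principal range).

(3.1351, 2.4915, -5.1180)

θ' = -2.6180 + -1.25·2.0 = -5.1180
R = v/ω = -1.0/-1.25 = 0.8000
x' = 2 + 0.8000·(sin -5.1180 − sin -2.6180) = 3.1351
y' = 3.5 − 0.8000·(cos -5.1180 − cos -2.6180) = 2.4915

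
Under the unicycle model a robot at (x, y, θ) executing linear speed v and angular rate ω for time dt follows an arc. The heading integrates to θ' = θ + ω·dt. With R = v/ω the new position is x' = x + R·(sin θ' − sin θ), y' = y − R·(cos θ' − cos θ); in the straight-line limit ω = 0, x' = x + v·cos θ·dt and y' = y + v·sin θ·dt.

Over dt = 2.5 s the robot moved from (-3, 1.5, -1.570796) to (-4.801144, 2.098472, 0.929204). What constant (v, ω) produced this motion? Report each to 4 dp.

Δθ = 0.929204 − -1.570796 = 2.500000
ω = Δθ/dt = 2.500000/2.5 = 1.0000
R = Δx/(sin θ' − sin θ) = -1.0000
v = R·ω = -1.0000·1.0000 = -1.0000

v = -1.0000, ω = 1.0000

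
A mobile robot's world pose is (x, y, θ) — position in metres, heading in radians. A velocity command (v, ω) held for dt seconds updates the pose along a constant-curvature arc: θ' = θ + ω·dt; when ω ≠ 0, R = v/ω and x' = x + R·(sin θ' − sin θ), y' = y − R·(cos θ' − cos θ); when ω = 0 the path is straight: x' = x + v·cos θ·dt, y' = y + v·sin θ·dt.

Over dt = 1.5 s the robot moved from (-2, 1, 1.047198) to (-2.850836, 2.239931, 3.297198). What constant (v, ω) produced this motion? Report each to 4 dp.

v = 1.2500, ω = 1.5000

Δθ = 3.297198 − 1.047198 = 2.250000
ω = Δθ/dt = 2.250000/1.5 = 1.5000
R = −Δy/(cos θ' − cos θ) = 0.8333
v = R·ω = 0.8333·1.5000 = 1.2500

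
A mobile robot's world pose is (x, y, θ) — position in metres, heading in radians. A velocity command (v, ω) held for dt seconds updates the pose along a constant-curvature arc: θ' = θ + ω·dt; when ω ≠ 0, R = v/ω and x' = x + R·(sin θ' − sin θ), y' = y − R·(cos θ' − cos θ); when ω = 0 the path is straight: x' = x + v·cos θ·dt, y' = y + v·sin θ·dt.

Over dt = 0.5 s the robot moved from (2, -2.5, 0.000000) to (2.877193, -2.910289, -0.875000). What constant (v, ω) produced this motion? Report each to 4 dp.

Δθ = -0.875000 − 0.000000 = -0.875000
ω = Δθ/dt = -0.875000/0.5 = -1.7500
R = Δx/(sin θ' − sin θ) = -1.1429
v = R·ω = -1.1429·-1.7500 = 2.0000

v = 2.0000, ω = -1.7500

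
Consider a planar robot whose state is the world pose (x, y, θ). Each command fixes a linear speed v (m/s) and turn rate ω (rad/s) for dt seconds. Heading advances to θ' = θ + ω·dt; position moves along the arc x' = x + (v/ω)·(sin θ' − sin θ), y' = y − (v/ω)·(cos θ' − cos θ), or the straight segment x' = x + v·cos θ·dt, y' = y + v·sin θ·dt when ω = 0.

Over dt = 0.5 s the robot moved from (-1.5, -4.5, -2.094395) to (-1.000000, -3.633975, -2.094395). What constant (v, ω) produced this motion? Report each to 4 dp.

v = -2.0000, ω = 0.0000

Δθ = -2.094395 − -2.094395 = 0.000000
ω = Δθ/dt = 0.000000/0.5 = 0.0000
ω = 0 → v = (Δx·cos θ + Δy·sin θ)/dt = -2.0000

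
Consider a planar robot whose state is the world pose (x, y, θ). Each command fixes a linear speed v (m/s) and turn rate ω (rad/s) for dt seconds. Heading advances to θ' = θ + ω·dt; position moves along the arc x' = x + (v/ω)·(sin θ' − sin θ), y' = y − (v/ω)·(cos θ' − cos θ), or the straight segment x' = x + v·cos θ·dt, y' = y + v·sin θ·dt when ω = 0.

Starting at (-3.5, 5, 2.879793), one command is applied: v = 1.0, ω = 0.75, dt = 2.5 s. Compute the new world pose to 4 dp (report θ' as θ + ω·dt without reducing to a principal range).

θ' = 2.8798 + 0.75·2.5 = 4.7548
R = v/ω = 1.0/0.75 = 1.3333
x' = -3.5 + 1.3333·(sin 4.7548 − sin 2.8798) = -5.1772
y' = 5 − 1.3333·(cos 4.7548 − cos 2.8798) = 3.6556

(-5.1772, 3.6556, 4.7548)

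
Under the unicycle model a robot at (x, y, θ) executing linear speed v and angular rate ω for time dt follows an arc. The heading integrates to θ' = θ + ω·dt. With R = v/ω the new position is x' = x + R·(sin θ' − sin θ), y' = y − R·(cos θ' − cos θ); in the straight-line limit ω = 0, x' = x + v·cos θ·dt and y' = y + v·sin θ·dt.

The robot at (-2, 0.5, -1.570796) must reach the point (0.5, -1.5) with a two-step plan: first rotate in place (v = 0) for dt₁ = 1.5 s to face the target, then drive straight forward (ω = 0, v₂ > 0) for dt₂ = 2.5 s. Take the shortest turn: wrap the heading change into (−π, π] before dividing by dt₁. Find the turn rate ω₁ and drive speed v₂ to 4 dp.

ω₁ = 0.5974, v₂ = 1.2806

heading to target = atan2(-1.5−0.5, 0.5−-2) = -0.6747
Δθ = wrap(-0.6747 − -1.5708) = 0.8961; ω₁ = Δθ/dt₁ = 0.5974
distance = √((0.5−-2)² + (-1.5−0.5)²) = 3.2016; v₂ = distance/dt₂ = 1.2806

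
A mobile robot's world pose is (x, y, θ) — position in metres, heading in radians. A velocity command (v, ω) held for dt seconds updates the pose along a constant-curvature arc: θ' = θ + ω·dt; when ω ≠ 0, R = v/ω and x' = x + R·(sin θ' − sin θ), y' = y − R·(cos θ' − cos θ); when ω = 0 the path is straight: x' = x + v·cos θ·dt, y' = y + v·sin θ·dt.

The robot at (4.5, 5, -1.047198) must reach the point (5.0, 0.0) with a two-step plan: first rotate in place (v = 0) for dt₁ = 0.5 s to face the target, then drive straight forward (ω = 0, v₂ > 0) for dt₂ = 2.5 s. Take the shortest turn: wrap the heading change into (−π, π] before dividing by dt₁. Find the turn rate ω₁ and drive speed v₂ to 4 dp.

heading to target = atan2(0−5, 5−4.5) = -1.4711
Δθ = wrap(-1.4711 − -1.0472) = -0.4239; ω₁ = Δθ/dt₁ = -0.8479
distance = √((5−4.5)² + (0−5)²) = 5.0249; v₂ = distance/dt₂ = 2.0100

ω₁ = -0.8479, v₂ = 2.0100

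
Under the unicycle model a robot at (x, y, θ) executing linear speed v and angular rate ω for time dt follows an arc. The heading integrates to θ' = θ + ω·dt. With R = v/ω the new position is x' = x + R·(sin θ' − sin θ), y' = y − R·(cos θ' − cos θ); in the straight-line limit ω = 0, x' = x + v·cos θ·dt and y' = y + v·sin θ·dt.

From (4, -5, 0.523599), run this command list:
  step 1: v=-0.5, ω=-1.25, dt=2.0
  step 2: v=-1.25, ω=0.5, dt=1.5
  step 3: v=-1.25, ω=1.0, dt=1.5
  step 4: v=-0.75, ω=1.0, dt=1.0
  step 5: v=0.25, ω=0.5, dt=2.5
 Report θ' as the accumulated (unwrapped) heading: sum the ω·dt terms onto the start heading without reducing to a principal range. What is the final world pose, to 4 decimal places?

(1.2713, -1.8323, 2.5236)

step 1: θ'=-1.9764 (R=0.4000) → pose (3.4325, -4.4958, -1.9764)
step 2: θ'=-1.2264 (R=-2.5000) → pose (3.4885, -2.6653, -1.2264)
step 3: θ'=0.2736 (R=-1.2500) → pose (1.9741, -1.8838, 0.2736)
step 4: θ'=1.2736 (R=-0.7500) → pose (1.4597, -2.3863, 1.2736)
step 5: θ'=2.5236 (R=0.5000) → pose (1.2713, -1.8323, 2.5236)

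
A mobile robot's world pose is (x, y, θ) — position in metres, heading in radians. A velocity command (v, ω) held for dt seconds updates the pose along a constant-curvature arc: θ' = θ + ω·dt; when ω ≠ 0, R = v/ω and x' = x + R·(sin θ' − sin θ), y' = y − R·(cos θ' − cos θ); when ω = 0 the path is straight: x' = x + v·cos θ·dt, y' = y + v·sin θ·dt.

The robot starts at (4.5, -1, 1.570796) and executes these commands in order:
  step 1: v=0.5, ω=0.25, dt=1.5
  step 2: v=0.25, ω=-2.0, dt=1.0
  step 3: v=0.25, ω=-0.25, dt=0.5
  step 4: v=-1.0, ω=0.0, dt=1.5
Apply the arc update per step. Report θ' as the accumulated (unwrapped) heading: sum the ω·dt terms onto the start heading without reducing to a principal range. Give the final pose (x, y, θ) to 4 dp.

step 1: θ'=1.9458 (R=2.0000) → pose (4.3610, -0.2675, 1.9458)
step 2: θ'=-0.0542 (R=-0.1250) → pose (4.4841, -0.0969, -0.0542)
step 3: θ'=-0.1792 (R=-1.0000) → pose (4.6082, -0.1114, -0.1792)
step 4: θ'=-0.1792 (straight) → pose (3.1322, 0.1560, -0.1792)

(3.1322, 0.1560, -0.1792)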